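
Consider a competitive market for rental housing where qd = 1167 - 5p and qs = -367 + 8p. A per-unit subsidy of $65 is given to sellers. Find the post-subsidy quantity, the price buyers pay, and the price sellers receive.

q' = 777; buyers pay $78; sellers receive $143

Pre-subsidy: 1167 - 5p = -367 + 8p gives p* = 118, q* = 577.
With the subsidy, sellers receive ps = pb + 65 for each unit, where pb is the price buyers pay.
Supply in terms of pb becomes qs = -367 + 8(pb + 65) = 153 + 8pb. Setting this equal to demand: 1167 - 5pb = 153 + 8pb, so pb = 78.
Sellers receive ps = 78 + 65 = 143; q' = 1167 − 5·78 = 777.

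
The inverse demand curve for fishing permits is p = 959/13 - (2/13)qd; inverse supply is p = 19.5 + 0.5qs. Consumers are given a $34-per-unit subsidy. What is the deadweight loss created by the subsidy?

Deadweight loss = $884

Pre-subsidy: 959/13 - (2/13)q = 19.5 + 0.5q gives q* = 83 and p* = 61.
With the rebate, buyers effectively pay pb = ps − 34, where ps is the price sellers receive.
On the curves, pb = 959/13 - (2/13)q and ps = 19.5 + 0.5q; the wedge ps − pb = 34 gives 19.5 + 0.5q − (959/13 - (2/13)q) = 34, so q' = 135.
Then pb = 959/13 − (2/13)·135 = 53 and ps = 19.5 + 0.5·135 = 87.
The subsidy expands output by 135 − 83 = 52 past the efficient level; on those units the gap between marginal cost and willingness to pay runs from 0 up to 34.
DWL = ½ × 34 × 52 = 884.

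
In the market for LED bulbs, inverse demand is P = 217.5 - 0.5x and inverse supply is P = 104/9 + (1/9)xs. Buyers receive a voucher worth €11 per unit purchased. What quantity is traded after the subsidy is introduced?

x' = 355

Pre-subsidy: 217.5 - 0.5x = 104/9 + (1/9)x gives x* = 337 and P* = 49.
With the rebate, buyers effectively pay Pb = Ps − 11, where Ps is the price sellers receive.
On the curves, Pb = 217.5 - 0.5x and Ps = 104/9 + (1/9)x; the wedge Ps − Pb = 11 gives 104/9 + (1/9)x − (217.5 - 0.5x) = 11, so x' = 355.
Then Pb = 217.5 − 0.5·355 = 40 and Ps = 104/9 + (1/9)·355 = 51.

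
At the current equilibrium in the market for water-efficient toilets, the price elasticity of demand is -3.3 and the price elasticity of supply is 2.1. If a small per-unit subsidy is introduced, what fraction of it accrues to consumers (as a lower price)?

For a small subsidy around the equilibrium, the benefit split depends on the relative slopes, which at a point are proportional to the elasticities.
Buyer share = εs/(εs + |εd|) = 2.1/(2.1 + 3.3) = 7/18; seller share = |εd|/(εs + |εd|) = 11/18.

Consumer share = 7/18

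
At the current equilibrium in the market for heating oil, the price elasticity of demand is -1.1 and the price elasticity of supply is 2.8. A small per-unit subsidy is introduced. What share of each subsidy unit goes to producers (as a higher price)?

Producer share = 11/39

For a small subsidy around the equilibrium, the benefit split depends on the relative slopes, which at a point are proportional to the elasticities.
Buyer share = εs/(εs + |εd|) = 2.8/(2.8 + 1.1) = 28/39; seller share = |εd|/(εs + |εd|) = 11/39.
So producers capture 11/39 of the subsidy.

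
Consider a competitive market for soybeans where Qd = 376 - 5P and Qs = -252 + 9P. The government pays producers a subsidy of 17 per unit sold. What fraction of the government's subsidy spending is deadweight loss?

Pre-subsidy: 376 - 5P = -252 + 9P gives P* = 314/7, Q* = 1062/7.
With the subsidy, sellers receive Ps = Pb + 17 for each unit, where Pb is the price buyers pay.
Supply in terms of Pb becomes Qs = -252 + 9(Pb + 17) = -99 + 9Pb. Setting this equal to demand: 376 - 5Pb = -99 + 9Pb, so Pb = 475/14.
Sellers receive Ps = 475/14 + 17 = 713/14; Q' = 376 − 5·(475/14) = 2889/14.
ΔCS = ½(1062/7 + 2889/14)(314/7 − 475/14) = 766989/392; ΔPS = ½(1062/7 + 2889/14)(713/14 − 314/7) = 426105/392.
Government spending = 17 × 2889/14 = 49113/14.
DWL = ½ × 17 × (2889/14 − 1062/7) = 13005/28; fraction = (13005/28) / (49113/14) = 85/642.

DWL / government spending = 85/642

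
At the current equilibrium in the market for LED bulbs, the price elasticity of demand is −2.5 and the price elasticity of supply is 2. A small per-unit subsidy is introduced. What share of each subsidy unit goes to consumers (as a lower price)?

Consumer share = 4/9

For a small subsidy around the equilibrium, the benefit split depends on the relative slopes, which at a point are proportional to the elasticities.
Buyer share = εs/(εs + |εd|) = 2/(2 + 2.5) = 4/9; seller share = |εd|/(εs + |εd|) = 5/9.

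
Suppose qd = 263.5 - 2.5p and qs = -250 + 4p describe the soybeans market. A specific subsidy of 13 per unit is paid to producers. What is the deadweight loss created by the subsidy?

Deadweight loss = 130

Pre-subsidy: 263.5 - 2.5p = -250 + 4p gives p* = 79, q* = 66.
With the subsidy, sellers receive ps = pb + 13 for each unit, where pb is the price buyers pay.
Supply in terms of pb becomes qs = -250 + 4(pb + 13) = -198 + 4pb. Setting this equal to demand: 263.5 - 2.5pb = -198 + 4pb, so pb = 71.
Sellers receive ps = 71 + 13 = 84; q' = 263.5 − 2.5·71 = 86.
The subsidy expands output by 86 − 66 = 20 past the efficient level; on those units the gap between marginal cost and willingness to pay runs from 0 up to 13.
DWL = ½ × 13 × 20 = 130.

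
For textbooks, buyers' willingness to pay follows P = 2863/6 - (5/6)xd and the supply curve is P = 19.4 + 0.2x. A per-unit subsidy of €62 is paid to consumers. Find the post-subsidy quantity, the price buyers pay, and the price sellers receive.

x' = 503; buyers pay €58; sellers receive €120

Pre-subsidy: 2863/6 - (5/6)x = 19.4 + 0.2x gives x* = 443 and P* = 108.
With the rebate, buyers effectively pay Pb = Ps − 62, where Ps is the price sellers receive.
On the curves, Pb = 2863/6 - (5/6)x and Ps = 19.4 + 0.2x; the wedge Ps − Pb = 62 gives 19.4 + 0.2x − (2863/6 - (5/6)x) = 62, so x' = 503.
Then Pb = 2863/6 − (5/6)·503 = 58 and Ps = 19.4 + 0.2·503 = 120.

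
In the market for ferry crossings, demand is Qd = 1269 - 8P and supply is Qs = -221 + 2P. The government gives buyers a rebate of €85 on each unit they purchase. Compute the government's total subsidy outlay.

Pre-subsidy: 1269 - 8P = -221 + 2P gives P* = 149, Q* = 77.
With the rebate, buyers effectively pay Pb = Ps − 85, where Ps is the price sellers receive.
Demand in terms of Ps becomes Qd = 1269 − 8(Ps − 85) = 1949 - 8Ps. Setting this equal to supply: 1949 - 8Ps = -221 + 2Ps, so Ps = 217.
Buyers pay Pb = 217 − 85 = 132; Q' = -221 + 2·217 = 213.
Government outlay = subsidy × quantity = 85 × 213 = 18105.

Government cost = €18105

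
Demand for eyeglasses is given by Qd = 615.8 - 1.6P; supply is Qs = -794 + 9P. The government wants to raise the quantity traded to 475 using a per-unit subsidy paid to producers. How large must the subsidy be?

At Q = 475, invert demand for the buyer price: Pb = (615.8 − 475)/1.6 = 88; invert supply for the seller price: Ps = (475 − (-794))/9 = 141.
The subsidy must fill the gap: s = Ps − Pb = 141 − 88 = 53.

Required subsidy s = 53 per unit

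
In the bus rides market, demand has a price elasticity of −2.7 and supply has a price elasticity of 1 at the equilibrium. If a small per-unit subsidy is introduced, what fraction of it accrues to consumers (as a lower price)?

Consumer share = 10/37

For a small subsidy around the equilibrium, the benefit split depends on the relative slopes, which at a point are proportional to the elasticities.
Buyer share = εs/(εs + |εd|) = 1/(1 + 2.7) = 10/37; seller share = |εd|/(εs + |εd|) = 27/37.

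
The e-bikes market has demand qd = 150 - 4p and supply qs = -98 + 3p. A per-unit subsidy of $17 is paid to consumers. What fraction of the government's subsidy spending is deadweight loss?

DWL / government spending = 51/131

Pre-subsidy: 150 - 4p = -98 + 3p gives p* = 248/7, q* = 58/7.
With the rebate, buyers effectively pay pb = ps − 17, where ps is the price sellers receive.
Demand in terms of ps becomes qd = 150 − 4(ps − 17) = 218 - 4ps. Setting this equal to supply: 218 - 4ps = -98 + 3ps, so ps = 316/7.
Buyers pay pb = 316/7 − 17 = 197/7; q' = -98 + 3·(316/7) = 262/7.
ΔCS = ½(58/7 + 262/7)(248/7 − 197/7) = 8160/49; ΔPS = ½(58/7 + 262/7)(316/7 − 248/7) = 10880/49.
Government spending = 17 × 262/7 = 4454/7.
DWL = ½ × 17 × (262/7 − 58/7) = 1734/7; fraction = (1734/7) / (4454/7) = 51/131.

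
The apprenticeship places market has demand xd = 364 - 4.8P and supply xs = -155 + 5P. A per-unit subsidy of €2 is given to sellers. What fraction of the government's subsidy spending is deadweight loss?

DWL / government spending = 6/281

Pre-subsidy: 364 - 4.8P = -155 + 5P gives P* = 2595/49, x* = 5380/49.
With the subsidy, sellers receive Ps = Pb + 2 for each unit, where Pb is the price buyers pay.
Supply in terms of Pb becomes xs = -155 + 5(Pb + 2) = -145 + 5Pb. Setting this equal to demand: 364 - 4.8Pb = -145 + 5Pb, so Pb = 2545/49.
Sellers receive Ps = 2545/49 + 2 = 2643/49; x' = 364 − 4.8·(2545/49) = 5620/49.
ΔCS = ½(5380/49 + 5620/49)(2595/49 − 2545/49) = 275000/2401; ΔPS = ½(5380/49 + 5620/49)(2643/49 − 2595/49) = 264000/2401.
Government spending = 2 × 5620/49 = 11240/49.
DWL = ½ × 2 × (5620/49 − 5380/49) = 240/49; fraction = (240/49) / (11240/49) = 6/281.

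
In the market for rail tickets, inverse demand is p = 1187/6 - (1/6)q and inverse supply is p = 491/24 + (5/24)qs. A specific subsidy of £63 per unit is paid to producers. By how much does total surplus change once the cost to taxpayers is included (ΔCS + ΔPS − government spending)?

Pre-subsidy: 1187/6 - (1/6)q = 491/24 + (5/24)q gives q* = 473 and p* = 119.
With the subsidy, sellers receive ps = pb + 63 for each unit, where pb is the price buyers pay.
On the curves, pb = 1187/6 - (1/6)q and ps = 491/24 + (5/24)q; the wedge ps − pb = 63 gives 491/24 + (5/24)q − (1187/6 - (1/6)q) = 63, so q' = 641.
Then pb = 1187/6 − (1/6)·641 = 91 and ps = 491/24 + (5/24)·641 = 154.
ΔCS = ½(473 + 641)(119 − 91) = 15596; ΔPS = ½(473 + 641)(154 − 119) = 19495.
Government spending = 63 × 641 = 40383.
Net change = 15596 + 19495 − 40383 = -5292. The loss equals the DWL triangle ½·63·168.

Net change in total surplus = -£5292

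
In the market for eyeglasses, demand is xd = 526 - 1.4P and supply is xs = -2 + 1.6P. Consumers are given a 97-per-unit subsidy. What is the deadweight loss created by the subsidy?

Deadweight loss = 263452/75

Pre-subsidy: 526 - 1.4P = -2 + 1.6P gives P* = 176, x* = 279.6.
With the rebate, buyers effectively pay Pb = Ps − 97, where Ps is the price sellers receive.
Demand in terms of Ps becomes xd = 526 − 1.4(Ps − 97) = 661.8 - 1.4Ps. Setting this equal to supply: 661.8 - 1.4Ps = -2 + 1.6Ps, so Ps = 3319/15.
Buyers pay Pb = 3319/15 − 97 = 1864/15; x' = -2 + 1.6·(3319/15) = 26402/75.
The subsidy expands output by 26402/75 − 279.6 = 5432/75 past the efficient level; on those units the gap between marginal cost and willingness to pay runs from 0 up to 97.
DWL = ½ × 97 × 5432/75 = 263452/75.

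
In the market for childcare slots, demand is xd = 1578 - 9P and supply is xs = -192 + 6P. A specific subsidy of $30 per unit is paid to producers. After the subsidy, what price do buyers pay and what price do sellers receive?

Buyers pay $106; sellers receive $136

Pre-subsidy: 1578 - 9P = -192 + 6P gives P* = 118, x* = 516.
With the subsidy, sellers receive Ps = Pb + 30 for each unit, where Pb is the price buyers pay.
Supply in terms of Pb becomes xs = -192 + 6(Pb + 30) = -12 + 6Pb. Setting this equal to demand: 1578 - 9Pb = -12 + 6Pb, so Pb = 106.
Sellers receive Ps = 106 + 30 = 136; x' = 1578 − 9·106 = 624.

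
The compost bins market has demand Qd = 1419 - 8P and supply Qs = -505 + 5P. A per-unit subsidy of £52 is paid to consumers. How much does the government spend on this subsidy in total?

Pre-subsidy: 1419 - 8P = -505 + 5P gives P* = 148, Q* = 235.
With the rebate, buyers effectively pay Pb = Ps − 52, where Ps is the price sellers receive.
Demand in terms of Ps becomes Qd = 1419 − 8(Ps − 52) = 1835 - 8Ps. Setting this equal to supply: 1835 - 8Ps = -505 + 5Ps, so Ps = 180.
Buyers pay Pb = 180 − 52 = 128; Q' = -505 + 5·180 = 395.
Government outlay = subsidy × quantity = 52 × 395 = 20540.

Government cost = £20540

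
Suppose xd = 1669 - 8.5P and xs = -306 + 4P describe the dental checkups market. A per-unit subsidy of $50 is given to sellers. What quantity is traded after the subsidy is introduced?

Pre-subsidy: 1669 - 8.5P = -306 + 4P gives P* = 158, x* = 326.
With the subsidy, sellers receive Ps = Pb + 50 for each unit, where Pb is the price buyers pay.
Supply in terms of Pb becomes xs = -306 + 4(Pb + 50) = -106 + 4Pb. Setting this equal to demand: 1669 - 8.5Pb = -106 + 4Pb, so Pb = 142.
Sellers receive Ps = 142 + 50 = 192; x' = 1669 − 8.5·142 = 462.

x' = 462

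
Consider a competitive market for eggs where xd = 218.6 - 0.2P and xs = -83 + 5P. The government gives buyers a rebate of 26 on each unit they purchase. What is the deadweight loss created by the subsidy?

Deadweight loss = 65

Pre-subsidy: 218.6 - 0.2P = -83 + 5P gives P* = 58, x* = 207.
With the rebate, buyers effectively pay Pb = Ps − 26, where Ps is the price sellers receive.
Demand in terms of Ps becomes xd = 218.6 − 0.2(Ps − 26) = 223.8 - 0.2Ps. Setting this equal to supply: 223.8 - 0.2Ps = -83 + 5Ps, so Ps = 59.
Buyers pay Pb = 59 − 26 = 33; x' = -83 + 5·59 = 212.
The subsidy expands output by 212 − 207 = 5 past the efficient level; on those units the gap between marginal cost and willingness to pay runs from 0 up to 26.
DWL = ½ × 26 × 5 = 65.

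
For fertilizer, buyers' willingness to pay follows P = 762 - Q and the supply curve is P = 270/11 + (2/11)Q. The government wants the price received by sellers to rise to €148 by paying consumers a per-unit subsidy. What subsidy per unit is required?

At a seller price of 148, quantity supplied is -135 + 5.5·148 = 679.
Buyers absorb 679 only when they pay Pb = 762 − 1·679 = 83.
s = Ps − Pb = 148 − 83 = 65.

Required subsidy s = €65 per unit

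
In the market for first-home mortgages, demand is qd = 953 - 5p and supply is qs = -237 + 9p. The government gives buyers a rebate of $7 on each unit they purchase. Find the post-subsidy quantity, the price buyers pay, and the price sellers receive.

Pre-subsidy: 953 - 5p = -237 + 9p gives p* = 85, q* = 528.
With the rebate, buyers effectively pay pb = ps − 7, where ps is the price sellers receive.
Demand in terms of ps becomes qd = 953 − 5(ps − 7) = 988 - 5ps. Setting this equal to supply: 988 - 5ps = -237 + 9ps, so ps = 87.5.
Buyers pay pb = 87.5 − 7 = 80.5; q' = -237 + 9·87.5 = 550.5.

q' = 550.5; buyers pay $80.5; sellers receive $87.5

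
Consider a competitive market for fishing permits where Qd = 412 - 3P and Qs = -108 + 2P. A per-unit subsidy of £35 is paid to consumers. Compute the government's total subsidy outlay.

Pre-subsidy: 412 - 3P = -108 + 2P gives P* = 104, Q* = 100.
With the rebate, buyers effectively pay Pb = Ps − 35, where Ps is the price sellers receive.
Demand in terms of Ps becomes Qd = 412 − 3(Ps − 35) = 517 - 3Ps. Setting this equal to supply: 517 - 3Ps = -108 + 2Ps, so Ps = 125.
Buyers pay Pb = 125 − 35 = 90; Q' = -108 + 2·125 = 142.
Government outlay = subsidy × quantity = 35 × 142 = 4970.

Government cost = £4970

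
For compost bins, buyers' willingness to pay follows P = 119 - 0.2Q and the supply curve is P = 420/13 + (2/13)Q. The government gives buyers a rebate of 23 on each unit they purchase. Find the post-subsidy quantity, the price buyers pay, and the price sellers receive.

Q' = 310; buyers pay 57; sellers receive 80

Pre-subsidy: 119 - 0.2Q = 420/13 + (2/13)Q gives Q* = 245 and P* = 70.
With the rebate, buyers effectively pay Pb = Ps − 23, where Ps is the price sellers receive.
On the curves, Pb = 119 - 0.2Q and Ps = 420/13 + (2/13)Q; the wedge Ps − Pb = 23 gives 420/13 + (2/13)Q − (119 - 0.2Q) = 23, so Q' = 310.
Then Pb = 119 − 0.2·310 = 57 and Ps = 420/13 + (2/13)·310 = 80.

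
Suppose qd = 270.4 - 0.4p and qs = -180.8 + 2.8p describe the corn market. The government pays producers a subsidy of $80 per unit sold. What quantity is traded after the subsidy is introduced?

Pre-subsidy: 270.4 - 0.4p = -180.8 + 2.8p gives p* = 141, q* = 214.
With the subsidy, sellers receive ps = pb + 80 for each unit, where pb is the price buyers pay.
Supply in terms of pb becomes qs = -180.8 + 2.8(pb + 80) = 43.2 + 2.8pb. Setting this equal to demand: 270.4 - 0.4pb = 43.2 + 2.8pb, so pb = 71.
Sellers receive ps = 71 + 80 = 151; q' = 270.4 − 0.4·71 = 242.

q' = 242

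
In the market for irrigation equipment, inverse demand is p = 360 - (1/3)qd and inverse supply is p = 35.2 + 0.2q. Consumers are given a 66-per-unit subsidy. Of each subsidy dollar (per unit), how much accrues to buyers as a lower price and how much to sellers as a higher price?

Pre-subsidy: 360 - (1/3)q = 35.2 + 0.2q gives q* = 609 and p* = 157.
With the rebate, buyers effectively pay pb = ps − 66, where ps is the price sellers receive.
On the curves, pb = 360 - (1/3)q and ps = 35.2 + 0.2q; the wedge ps − pb = 66 gives 35.2 + 0.2q − (360 - (1/3)q) = 66, so q' = 732.75.
Then pb = 360 − (1/3)·732.75 = 115.75 and ps = 35.2 + 0.2·732.75 = 181.75.
Buyers' price falls by p* − pb = 157 − 115.75 = 41.25; sellers' price rises by ps − p* = 181.75 − 157 = 24.75.

Buyers gain 41.25 per unit; sellers gain 24.75 per unit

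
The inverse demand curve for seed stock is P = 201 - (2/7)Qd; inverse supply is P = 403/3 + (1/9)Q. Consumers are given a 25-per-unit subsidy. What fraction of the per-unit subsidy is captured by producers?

Producer share = 0.28

Pre-subsidy: 201 - (2/7)Q = 403/3 + (1/9)Q gives Q* = 168 and P* = 153.
With the rebate, buyers effectively pay Pb = Ps − 25, where Ps is the price sellers receive.
On the curves, Pb = 201 - (2/7)Q and Ps = 403/3 + (1/9)Q; the wedge Ps − Pb = 25 gives 403/3 + (1/9)Q − (201 - (2/7)Q) = 25, so Q' = 231.
Then Pb = 201 − (2/7)·231 = 135 and Ps = 403/3 + (1/9)·231 = 160.
Buyers' price falls by P* − Pb = 153 − 135 = 18; sellers' price rises by Ps − P* = 160 − 153 = 7.
So producers capture 7/25 = 0.28 of each unit of subsidy.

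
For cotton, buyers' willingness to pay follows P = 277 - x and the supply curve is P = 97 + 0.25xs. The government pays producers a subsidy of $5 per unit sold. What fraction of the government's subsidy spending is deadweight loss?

DWL / government spending = 1/74

Pre-subsidy: 277 - x = 97 + 0.25x gives x* = 144 and P* = 133.
With the subsidy, sellers receive Ps = Pb + 5 for each unit, where Pb is the price buyers pay.
On the curves, Pb = 277 - x and Ps = 97 + 0.25x; the wedge Ps − Pb = 5 gives 97 + 0.25x − (277 - x) = 5, so x' = 148.
Then Pb = 277 − 1·148 = 129 and Ps = 97 + 0.25·148 = 134.
ΔCS = ½(144 + 148)(133 − 129) = 584; ΔPS = ½(144 + 148)(134 − 133) = 146.
Government spending = 5 × 148 = 740.
DWL = ½ × 5 × (148 − 144) = 10; fraction = 10 / 740 = 1/74.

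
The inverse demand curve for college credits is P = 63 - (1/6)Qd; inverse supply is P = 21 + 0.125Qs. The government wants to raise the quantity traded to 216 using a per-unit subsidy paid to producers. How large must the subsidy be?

At Q = 216, from the demand curve buyers pay Pb = 63 − (1/6)·216 = 27; from the supply curve sellers need Ps = 21 + 0.125·216 = 48.
The subsidy must fill the gap: s = Ps − Pb = 48 − 27 = 21.

Required subsidy s = 21 per unit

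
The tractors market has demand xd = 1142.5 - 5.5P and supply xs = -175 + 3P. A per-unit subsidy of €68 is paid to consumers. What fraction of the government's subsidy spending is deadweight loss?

DWL / government spending = 33/211

Pre-subsidy: 1142.5 - 5.5P = -175 + 3P gives P* = 155, x* = 290.
With the rebate, buyers effectively pay Pb = Ps − 68, where Ps is the price sellers receive.
Demand in terms of Ps becomes xd = 1142.5 − 5.5(Ps − 68) = 1516.5 - 5.5Ps. Setting this equal to supply: 1516.5 - 5.5Ps = -175 + 3Ps, so Ps = 199.
Buyers pay Pb = 199 − 68 = 131; x' = -175 + 3·199 = 422.
ΔCS = ½(290 + 422)(155 − 131) = 8544; ΔPS = ½(290 + 422)(199 − 155) = 15664.
Government spending = 68 × 422 = 28696.
DWL = ½ × 68 × (422 − 290) = 4488; fraction = 4488 / 28696 = 33/211.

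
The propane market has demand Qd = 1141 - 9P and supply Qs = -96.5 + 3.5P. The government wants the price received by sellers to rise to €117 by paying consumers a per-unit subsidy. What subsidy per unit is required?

At a seller price of 117, quantity supplied is -96.5 + 3.5·117 = 313.
Buyers absorb 313 only when they pay Pb with 1141 − 9·Pb = 313, i.e. Pb = 92.
s = Ps − Pb = 117 − 92 = 25.

Required subsidy s = €25 per unit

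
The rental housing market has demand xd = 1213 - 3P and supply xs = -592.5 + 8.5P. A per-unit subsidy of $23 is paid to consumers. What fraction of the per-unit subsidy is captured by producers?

Producer share = 6/23

Pre-subsidy: 1213 - 3P = -592.5 + 8.5P gives P* = 157, x* = 742.
With the rebate, buyers effectively pay Pb = Ps − 23, where Ps is the price sellers receive.
Demand in terms of Ps becomes xd = 1213 − 3(Ps − 23) = 1282 - 3Ps. Setting this equal to supply: 1282 - 3Ps = -592.5 + 8.5Ps, so Ps = 163.
Buyers pay Pb = 163 − 23 = 140; x' = -592.5 + 8.5·163 = 793.
Buyers' price falls by P* − Pb = 157 − 140 = 17; sellers' price rises by Ps − P* = 163 − 157 = 6.
So producers capture 6/23 = 6/23 of each unit of subsidy.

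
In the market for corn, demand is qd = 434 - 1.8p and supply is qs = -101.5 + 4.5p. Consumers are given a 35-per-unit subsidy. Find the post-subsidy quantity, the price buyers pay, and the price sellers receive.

q' = 326; buyers pay 60; sellers receive 95

Pre-subsidy: 434 - 1.8p = -101.5 + 4.5p gives p* = 85, q* = 281.
With the rebate, buyers effectively pay pb = ps − 35, where ps is the price sellers receive.
Demand in terms of ps becomes qd = 434 − 1.8(ps − 35) = 497 - 1.8ps. Setting this equal to supply: 497 - 1.8ps = -101.5 + 4.5ps, so ps = 95.
Buyers pay pb = 95 − 35 = 60; q' = -101.5 + 4.5·95 = 326.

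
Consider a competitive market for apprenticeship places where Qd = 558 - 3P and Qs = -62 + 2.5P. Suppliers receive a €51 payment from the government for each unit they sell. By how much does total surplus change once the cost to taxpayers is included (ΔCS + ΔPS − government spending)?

Pre-subsidy: 558 - 3P = -62 + 2.5P gives P* = 1240/11, Q* = 2418/11.
With the subsidy, sellers receive Ps = Pb + 51 for each unit, where Pb is the price buyers pay.
Supply in terms of Pb becomes Qs = -62 + 2.5(Pb + 51) = 65.5 + 2.5Pb. Setting this equal to demand: 558 - 3Pb = 65.5 + 2.5Pb, so Pb = 985/11.
Sellers receive Ps = 985/11 + 51 = 1546/11; Q' = 558 − 3·(985/11) = 3183/11.
ΔCS = ½(2418/11 + 3183/11)(1240/11 − 985/11) = 1428255/242; ΔPS = ½(2418/11 + 3183/11)(1546/11 − 1240/11) = 856953/121.
Government spending = 51 × 3183/11 = 162333/11.
Net change = 1428255/242 + 856953/121 − 162333/11 = -39015/22. The loss equals the DWL triangle ½·51·765/11.

Net change in total surplus = -39015/22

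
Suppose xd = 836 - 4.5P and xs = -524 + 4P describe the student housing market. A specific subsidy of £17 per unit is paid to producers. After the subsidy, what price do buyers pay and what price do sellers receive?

Pre-subsidy: 836 - 4.5P = -524 + 4P gives P* = 160, x* = 116.
With the subsidy, sellers receive Ps = Pb + 17 for each unit, where Pb is the price buyers pay.
Supply in terms of Pb becomes xs = -524 + 4(Pb + 17) = -456 + 4Pb. Setting this equal to demand: 836 - 4.5Pb = -456 + 4Pb, so Pb = 152.
Sellers receive Ps = 152 + 17 = 169; x' = 836 − 4.5·152 = 152.

Buyers pay £152; sellers receive £169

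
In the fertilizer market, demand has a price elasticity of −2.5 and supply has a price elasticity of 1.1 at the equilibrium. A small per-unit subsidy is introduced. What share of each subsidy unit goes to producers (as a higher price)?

For a small subsidy around the equilibrium, the benefit split depends on the relative slopes, which at a point are proportional to the elasticities.
Buyer share = εs/(εs + |εd|) = 1.1/(1.1 + 2.5) = 11/36; seller share = |εd|/(εs + |εd|) = 25/36.
So producers capture 25/36 of the subsidy.

Producer share = 25/36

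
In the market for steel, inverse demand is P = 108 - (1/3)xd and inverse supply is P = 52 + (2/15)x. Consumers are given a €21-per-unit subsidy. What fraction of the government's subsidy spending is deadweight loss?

Pre-subsidy: 108 - (1/3)x = 52 + (2/15)x gives x* = 120 and P* = 68.
With the rebate, buyers effectively pay Pb = Ps − 21, where Ps is the price sellers receive.
On the curves, Pb = 108 - (1/3)x and Ps = 52 + (2/15)x; the wedge Ps − Pb = 21 gives 52 + (2/15)x − (108 - (1/3)x) = 21, so x' = 165.
Then Pb = 108 − (1/3)·165 = 53 and Ps = 52 + (2/15)·165 = 74.
ΔCS = ½(120 + 165)(68 − 53) = 2137.5; ΔPS = ½(120 + 165)(74 − 68) = 855.
Government spending = 21 × 165 = 3465.
DWL = ½ × 21 × (165 − 120) = 472.5; fraction = 472.5 / 3465 = 3/22.

DWL / government spending = 3/22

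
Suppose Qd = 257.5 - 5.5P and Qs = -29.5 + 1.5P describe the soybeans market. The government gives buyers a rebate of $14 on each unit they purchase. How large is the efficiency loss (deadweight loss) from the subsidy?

Deadweight loss = $115.5

Pre-subsidy: 257.5 - 5.5P = -29.5 + 1.5P gives P* = 41, Q* = 32.
With the rebate, buyers effectively pay Pb = Ps − 14, where Ps is the price sellers receive.
Demand in terms of Ps becomes Qd = 257.5 − 5.5(Ps − 14) = 334.5 - 5.5Ps. Setting this equal to supply: 334.5 - 5.5Ps = -29.5 + 1.5Ps, so Ps = 52.
Buyers pay Pb = 52 − 14 = 38; Q' = -29.5 + 1.5·52 = 48.5.
The subsidy expands output by 48.5 − 32 = 16.5 past the efficient level; on those units the gap between marginal cost and willingness to pay runs from 0 up to 14.
DWL = ½ × 14 × 16.5 = 115.5.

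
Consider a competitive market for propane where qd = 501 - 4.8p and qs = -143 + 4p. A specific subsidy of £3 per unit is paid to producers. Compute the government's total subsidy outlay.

Government cost = 5157/11

Pre-subsidy: 501 - 4.8p = -143 + 4p gives p* = 805/11, q* = 1647/11.
With the subsidy, sellers receive ps = pb + 3 for each unit, where pb is the price buyers pay.
Supply in terms of pb becomes qs = -143 + 4(pb + 3) = -131 + 4pb. Setting this equal to demand: 501 - 4.8pb = -131 + 4pb, so pb = 790/11.
Sellers receive ps = 790/11 + 3 = 823/11; q' = 501 − 4.8·(790/11) = 1719/11.
Government outlay = subsidy × quantity = 3 × 1719/11 = 5157/11.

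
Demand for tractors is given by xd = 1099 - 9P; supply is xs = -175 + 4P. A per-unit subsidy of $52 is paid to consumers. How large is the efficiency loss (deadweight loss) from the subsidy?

Pre-subsidy: 1099 - 9P = -175 + 4P gives P* = 98, x* = 217.
With the rebate, buyers effectively pay Pb = Ps − 52, where Ps is the price sellers receive.
Demand in terms of Ps becomes xd = 1099 − 9(Ps − 52) = 1567 - 9Ps. Setting this equal to supply: 1567 - 9Ps = -175 + 4Ps, so Ps = 134.
Buyers pay Pb = 134 − 52 = 82; x' = -175 + 4·134 = 361.
The subsidy expands output by 361 − 217 = 144 past the efficient level; on those units the gap between marginal cost and willingness to pay runs from 0 up to 52.
DWL = ½ × 52 × 144 = 3744.

Deadweight loss = $3744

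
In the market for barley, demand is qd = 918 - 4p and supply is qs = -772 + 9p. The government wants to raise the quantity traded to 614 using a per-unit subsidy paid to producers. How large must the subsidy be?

At q = 614, invert demand for the buyer price: pb = (918 − 614)/4 = 76; invert supply for the seller price: ps = (614 − (-772))/9 = 154.
The subsidy must fill the gap: s = ps − pb = 154 − 76 = 78.

Required subsidy s = 78 per unit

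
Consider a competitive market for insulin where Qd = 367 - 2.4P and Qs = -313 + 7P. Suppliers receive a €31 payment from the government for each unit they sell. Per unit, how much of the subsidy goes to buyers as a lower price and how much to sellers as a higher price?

Buyers gain 1085/47 per unit; sellers gain 372/47 per unit

Pre-subsidy: 367 - 2.4P = -313 + 7P gives P* = 3400/47, Q* = 9089/47.
With the subsidy, sellers receive Ps = Pb + 31 for each unit, where Pb is the price buyers pay.
Supply in terms of Pb becomes Qs = -313 + 7(Pb + 31) = -96 + 7Pb. Setting this equal to demand: 367 - 2.4Pb = -96 + 7Pb, so Pb = 2315/47.
Sellers receive Ps = 2315/47 + 31 = 3772/47; Q' = 367 − 2.4·(2315/47) = 11693/47.
Buyers' price falls by P* − Pb = 3400/47 − 2315/47 = 1085/47; sellers' price rises by Ps − P* = 3772/47 − 3400/47 = 372/47.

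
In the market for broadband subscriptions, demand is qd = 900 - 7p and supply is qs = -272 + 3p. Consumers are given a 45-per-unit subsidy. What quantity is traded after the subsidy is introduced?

q' = 174.1

Pre-subsidy: 900 - 7p = -272 + 3p gives p* = 117.2, q* = 79.6.
With the rebate, buyers effectively pay pb = ps − 45, where ps is the price sellers receive.
Demand in terms of ps becomes qd = 900 − 7(ps − 45) = 1215 - 7ps. Setting this equal to supply: 1215 - 7ps = -272 + 3ps, so ps = 148.7.
Buyers pay pb = 148.7 − 45 = 103.7; q' = -272 + 3·148.7 = 174.1.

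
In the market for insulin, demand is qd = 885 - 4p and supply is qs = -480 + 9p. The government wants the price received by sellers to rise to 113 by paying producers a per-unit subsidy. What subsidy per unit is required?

At a seller price of 113, quantity supplied is -480 + 9·113 = 537.
Buyers absorb 537 only when they pay pb with 885 − 4·pb = 537, i.e. pb = 87.
s = ps − pb = 113 − 87 = 26.

Required subsidy s = 26 per unit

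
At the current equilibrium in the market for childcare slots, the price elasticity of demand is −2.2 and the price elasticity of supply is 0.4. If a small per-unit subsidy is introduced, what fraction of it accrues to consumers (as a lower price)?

Consumer share = 2/13

For a small subsidy around the equilibrium, the benefit split depends on the relative slopes, which at a point are proportional to the elasticities.
Buyer share = εs/(εs + |εd|) = 0.4/(0.4 + 2.2) = 2/13; seller share = |εd|/(εs + |εd|) = 11/13.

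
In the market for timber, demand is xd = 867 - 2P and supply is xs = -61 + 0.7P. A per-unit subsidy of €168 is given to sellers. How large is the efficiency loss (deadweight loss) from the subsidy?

Deadweight loss = 21952/3

Pre-subsidy: 867 - 2P = -61 + 0.7P gives P* = 9280/27, x* = 4849/27.
With the subsidy, sellers receive Ps = Pb + 168 for each unit, where Pb is the price buyers pay.
Supply in terms of Pb becomes xs = -61 + 0.7(Pb + 168) = 56.6 + 0.7Pb. Setting this equal to demand: 867 - 2Pb = 56.6 + 0.7Pb, so Pb = 8104/27.
Sellers receive Ps = 8104/27 + 168 = 12640/27; x' = 867 − 2·(8104/27) = 7201/27.
The subsidy expands output by 7201/27 − 4849/27 = 784/9 past the efficient level; on those units the gap between marginal cost and willingness to pay runs from 0 up to 168.
DWL = ½ × 168 × 784/9 = 21952/3.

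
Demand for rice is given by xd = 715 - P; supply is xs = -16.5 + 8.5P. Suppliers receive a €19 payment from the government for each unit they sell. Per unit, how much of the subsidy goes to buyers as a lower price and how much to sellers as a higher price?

Buyers gain €17 per unit; sellers gain €2 per unit

Pre-subsidy: 715 - P = -16.5 + 8.5P gives P* = 77, x* = 638.
With the subsidy, sellers receive Ps = Pb + 19 for each unit, where Pb is the price buyers pay.
Supply in terms of Pb becomes xs = -16.5 + 8.5(Pb + 19) = 145 + 8.5Pb. Setting this equal to demand: 715 - Pb = 145 + 8.5Pb, so Pb = 60.
Sellers receive Ps = 60 + 19 = 79; x' = 715 − 1·60 = 655.
Buyers' price falls by P* − Pb = 77 − 60 = 17; sellers' price rises by Ps − P* = 79 − 77 = 2.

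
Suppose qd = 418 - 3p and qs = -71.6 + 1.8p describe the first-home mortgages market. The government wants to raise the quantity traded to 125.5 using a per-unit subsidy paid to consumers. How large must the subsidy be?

Required subsidy s = 12 per unit

At q = 125.5, invert demand for the buyer price: pb = (418 − 125.5)/3 = 97.5; invert supply for the seller price: ps = (125.5 − (-71.6))/1.8 = 109.5.
The subsidy must fill the gap: s = ps − pb = 109.5 − 97.5 = 12.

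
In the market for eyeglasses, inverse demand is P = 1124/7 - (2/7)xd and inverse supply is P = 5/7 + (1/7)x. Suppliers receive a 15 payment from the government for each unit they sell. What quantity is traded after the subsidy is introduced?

x' = 408

Pre-subsidy: 1124/7 - (2/7)x = 5/7 + (1/7)x gives x* = 373 and P* = 54.
With the subsidy, sellers receive Ps = Pb + 15 for each unit, where Pb is the price buyers pay.
On the curves, Pb = 1124/7 - (2/7)x and Ps = 5/7 + (1/7)x; the wedge Ps − Pb = 15 gives 5/7 + (1/7)x − (1124/7 - (2/7)x) = 15, so x' = 408.
Then Pb = 1124/7 − (2/7)·408 = 44 and Ps = 5/7 + (1/7)·408 = 59.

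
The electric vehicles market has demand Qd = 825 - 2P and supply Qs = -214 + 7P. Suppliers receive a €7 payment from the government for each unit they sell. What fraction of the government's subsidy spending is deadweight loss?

DWL / government spending = 49/5445

Pre-subsidy: 825 - 2P = -214 + 7P gives P* = 1039/9, Q* = 5347/9.
With the subsidy, sellers receive Ps = Pb + 7 for each unit, where Pb is the price buyers pay.
Supply in terms of Pb becomes Qs = -214 + 7(Pb + 7) = -165 + 7Pb. Setting this equal to demand: 825 - 2Pb = -165 + 7Pb, so Pb = 110.
Sellers receive Ps = 110 + 7 = 117; Q' = 825 − 2·110 = 605.
ΔCS = ½(5347/9 + 605)(1039/9 − 110) = 264404/81; ΔPS = ½(5347/9 + 605)(117 − 1039/9) = 75544/81.
Government spending = 7 × 605 = 4235.
DWL = ½ × 7 × (605 − 5347/9) = 343/9; fraction = (343/9) / 4235 = 49/5445.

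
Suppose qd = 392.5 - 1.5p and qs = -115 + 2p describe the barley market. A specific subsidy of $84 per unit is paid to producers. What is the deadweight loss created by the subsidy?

Pre-subsidy: 392.5 - 1.5p = -115 + 2p gives p* = 145, q* = 175.
With the subsidy, sellers receive ps = pb + 84 for each unit, where pb is the price buyers pay.
Supply in terms of pb becomes qs = -115 + 2(pb + 84) = 53 + 2pb. Setting this equal to demand: 392.5 - 1.5pb = 53 + 2pb, so pb = 97.
Sellers receive ps = 97 + 84 = 181; q' = 392.5 − 1.5·97 = 247.
The subsidy expands output by 247 − 175 = 72 past the efficient level; on those units the gap between marginal cost and willingness to pay runs from 0 up to 84.
DWL = ½ × 84 × 72 = 3024.

Deadweight loss = $3024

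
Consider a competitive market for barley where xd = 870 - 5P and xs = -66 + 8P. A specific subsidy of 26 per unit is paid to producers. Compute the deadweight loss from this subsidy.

Pre-subsidy: 870 - 5P = -66 + 8P gives P* = 72, x* = 510.
With the subsidy, sellers receive Ps = Pb + 26 for each unit, where Pb is the price buyers pay.
Supply in terms of Pb becomes xs = -66 + 8(Pb + 26) = 142 + 8Pb. Setting this equal to demand: 870 - 5Pb = 142 + 8Pb, so Pb = 56.
Sellers receive Ps = 56 + 26 = 82; x' = 870 − 5·56 = 590.
The subsidy expands output by 590 − 510 = 80 past the efficient level; on those units the gap between marginal cost and willingness to pay runs from 0 up to 26.
DWL = ½ × 26 × 80 = 1040.

Deadweight loss = 1040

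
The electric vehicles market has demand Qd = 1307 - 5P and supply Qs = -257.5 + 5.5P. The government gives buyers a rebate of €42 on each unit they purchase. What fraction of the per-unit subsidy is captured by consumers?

Pre-subsidy: 1307 - 5P = -257.5 + 5.5P gives P* = 149, Q* = 562.
With the rebate, buyers effectively pay Pb = Ps − 42, where Ps is the price sellers receive.
Demand in terms of Ps becomes Qd = 1307 − 5(Ps − 42) = 1517 - 5Ps. Setting this equal to supply: 1517 - 5Ps = -257.5 + 5.5Ps, so Ps = 169.
Buyers pay Pb = 169 − 42 = 127; Q' = -257.5 + 5.5·169 = 672.
Buyers' price falls by P* − Pb = 149 − 127 = 22; sellers' price rises by Ps − P* = 169 − 149 = 20.
So consumers capture 22/42 = 11/21 of each unit of subsidy.

Consumer share = 11/21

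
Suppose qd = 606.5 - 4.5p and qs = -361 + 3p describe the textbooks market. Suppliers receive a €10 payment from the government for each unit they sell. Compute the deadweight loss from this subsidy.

Deadweight loss = €90

Pre-subsidy: 606.5 - 4.5p = -361 + 3p gives p* = 129, q* = 26.
With the subsidy, sellers receive ps = pb + 10 for each unit, where pb is the price buyers pay.
Supply in terms of pb becomes qs = -361 + 3(pb + 10) = -331 + 3pb. Setting this equal to demand: 606.5 - 4.5pb = -331 + 3pb, so pb = 125.
Sellers receive ps = 125 + 10 = 135; q' = 606.5 − 4.5·125 = 44.
The subsidy expands output by 44 − 26 = 18 past the efficient level; on those units the gap between marginal cost and willingness to pay runs from 0 up to 10.
DWL = ½ × 10 × 18 = 90.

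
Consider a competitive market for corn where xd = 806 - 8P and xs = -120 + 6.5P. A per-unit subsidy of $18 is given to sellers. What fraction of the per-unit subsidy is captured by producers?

Producer share = 16/29

Pre-subsidy: 806 - 8P = -120 + 6.5P gives P* = 1852/29, x* = 8558/29.
With the subsidy, sellers receive Ps = Pb + 18 for each unit, where Pb is the price buyers pay.
Supply in terms of Pb becomes xs = -120 + 6.5(Pb + 18) = -3 + 6.5Pb. Setting this equal to demand: 806 - 8Pb = -3 + 6.5Pb, so Pb = 1618/29.
Sellers receive Ps = 1618/29 + 18 = 2140/29; x' = 806 − 8·(1618/29) = 10430/29.
Buyers' price falls by P* − Pb = 1852/29 − 1618/29 = 234/29; sellers' price rises by Ps − P* = 2140/29 − 1852/29 = 288/29.
So producers capture (288/29)/18 = 16/29 of each unit of subsidy.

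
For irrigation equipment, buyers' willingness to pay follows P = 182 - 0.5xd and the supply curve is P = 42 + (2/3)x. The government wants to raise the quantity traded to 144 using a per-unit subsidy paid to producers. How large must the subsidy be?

At x = 144, from the demand curve buyers pay Pb = 182 − 0.5·144 = 110; from the supply curve sellers need Ps = 42 + (2/3)·144 = 138.
The subsidy must fill the gap: s = Ps − Pb = 138 − 110 = 28.

Required subsidy s = 28 per unit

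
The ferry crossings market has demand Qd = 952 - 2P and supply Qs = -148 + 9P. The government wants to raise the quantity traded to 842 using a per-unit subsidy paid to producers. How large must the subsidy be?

Required subsidy s = 55 per unit

At Q = 842, invert demand for the buyer price: Pb = (952 − 842)/2 = 55; invert supply for the seller price: Ps = (842 − (-148))/9 = 110.
The subsidy must fill the gap: s = Ps − Pb = 110 − 55 = 55.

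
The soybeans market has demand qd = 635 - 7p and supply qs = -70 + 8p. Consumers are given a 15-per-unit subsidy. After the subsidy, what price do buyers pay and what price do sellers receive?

Pre-subsidy: 635 - 7p = -70 + 8p gives p* = 47, q* = 306.
With the rebate, buyers effectively pay pb = ps − 15, where ps is the price sellers receive.
Demand in terms of ps becomes qd = 635 − 7(ps − 15) = 740 - 7ps. Setting this equal to supply: 740 - 7ps = -70 + 8ps, so ps = 54.
Buyers pay pb = 54 − 15 = 39; q' = -70 + 8·54 = 362.

Buyers pay 39; sellers receive 54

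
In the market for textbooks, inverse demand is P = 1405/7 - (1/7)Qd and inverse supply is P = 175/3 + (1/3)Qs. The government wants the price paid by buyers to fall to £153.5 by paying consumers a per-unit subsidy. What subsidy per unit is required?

Required subsidy s = £15 per unit

At a buyer price of 153.5, quantity demanded is 1405 − 7·153.5 = 330.5.
Sellers supply 330.5 only when they receive Ps = 175/3 + (1/3)·330.5 = 168.5.
s = Ps − Pb = 168.5 − 153.5 = 15.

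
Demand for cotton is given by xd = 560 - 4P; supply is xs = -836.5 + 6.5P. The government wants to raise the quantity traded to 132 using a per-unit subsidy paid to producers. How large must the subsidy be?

Required subsidy s = 42 per unit

At x = 132, invert demand for the buyer price: Pb = (560 − 132)/4 = 107; invert supply for the seller price: Ps = (132 − (-836.5))/6.5 = 149.
The subsidy must fill the gap: s = Ps − Pb = 149 − 107 = 42.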